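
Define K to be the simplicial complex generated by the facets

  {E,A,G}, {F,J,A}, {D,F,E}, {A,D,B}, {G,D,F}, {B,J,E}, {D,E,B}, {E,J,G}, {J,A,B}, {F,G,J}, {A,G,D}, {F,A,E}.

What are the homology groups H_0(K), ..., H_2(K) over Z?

H_0 = Z,  H_1 = Z/2,  H_2 = 0.

Fix the vertex order A < B < D < E < F < G < J and write every simplex with vertices in increasing order. Then dim K = 2 and the simplices of K are:

  0-simplices (7): A, B, D, E, F, G, J
  1-simplices (18): AB, AD, AE, AF, AG, AJ, BD, BE, BJ, DE, DF, DG, EF, EG, EJ, FG, FJ, GJ
  2-simplices (12): ABD, ABJ, ADG, AEF, AEG, AFJ, BDE, BEJ, DEF, DFG, EGJ, FGJ

giving chain groups C_0 ≅ Z^7, C_1 ≅ Z^18, C_2 ≅ Z^12.

∂_1: C_1 → C_0 is given by ∂[p,q] = [q] − [p].
The 7×18 boundary matrix has rank 6 and Smith normal form diag(1,1,1,1,1,1).

The boundary map ∂_2: C_2 → C_1 acts by ∂[p,q,r] = [q,r] − [p,r] + [p,q]. For instance
  ∂BEJ = EJ − BJ + BE,
  ∂AEF = EF − AF + AE.
This gives a 18×12 integer matrix of rank 12; reducing to Smith normal form yields diagonal entries (1,1,1,1,1,1,1,1,1,1,1,2).

Computing H_k = (kernel of ∂_k) / (image of ∂_{k+1}):

  H_0: rank C_0 − rank ∂_1 = 7 − 6 = 1, and the invariant factors of ∂_1 are all 1, so H_0 = Z.
  H_1: rank ker ∂_1 − rank ∂_2 = (18 − 6) − 12 = 0, and ∂_2 has invariant factor 2 > 1, so H_1 = Z/2.
  H_2: rank ker ∂_2 − rank ∂_3 = (12 − 12) − 0 = 0, and there is no ∂_3, so H_2 = 0.

As a check, the Euler characteristic is 7 − 18 + 12 = 1, which agrees with 1 − 0 + 0 = 1.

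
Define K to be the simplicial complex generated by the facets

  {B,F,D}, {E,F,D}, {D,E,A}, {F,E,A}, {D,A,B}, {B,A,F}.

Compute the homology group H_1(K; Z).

Take the total order A < B < D < E < F on the vertex set. Then K (dimension 2) consists of the simplices:

  0-simplices (5): A, B, D, E, F
  1-simplices (9): AB, AD, AE, AF, BD, BF, DE, DF, EF
  2-simplices (6): ABD, ABF, ADE, AEF, BDF, DEF

so the chain groups are C_0 ≅ Z^5, C_1 ≅ Z^9, C_2 ≅ Z^6.

The boundary map ∂_1: C_1 → C_0 sends each edge [p,q] (with p < q) to q − p. For instance
  ∂EF = F − E.
As a 5×9 matrix over Z this has rank 4, with invariant factors (1,1,1,1).

∂_2: C_2 → C_1 acts by ∂[p,q,r] = [q,r] − [p,r] + [p,q]. For instance
  ∂ADE = DE − AE + AD,
  ∂ABF = BF − AF + AB.
The resulting 9×6 matrix has rank 5, and its Smith normal form has invariant factors (1,1,1,1,1).

Reading off H_k = ker ∂_k / im ∂_{k+1}:

  H_1: rank ker ∂_1 − rank ∂_2 = (9 − 4) − 5 = 0, and the invariant factors of ∂_2 are all 1, so H_1 ≅ 0.

H_1 ≅ 0.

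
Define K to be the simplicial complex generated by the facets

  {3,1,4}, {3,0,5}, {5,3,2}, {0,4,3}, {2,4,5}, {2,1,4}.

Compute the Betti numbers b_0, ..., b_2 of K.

Order the vertices as 0 < 1 < 2 < 3 < 4 < 5. Listing each simplex with vertices in this order, K has dimension 2 with simplices:

  0-simplices (6): [0], [1], [2], [3], [4], [5]
  1-simplices (12): [0,3], [0,4], [0,5], [1,2], [1,3], [1,4], [2,3], [2,4], [2,5], [3,4], [3,5], [4,5]
  2-simplices (6): [0,3,4], [0,3,5], [1,2,4], [1,3,4], [2,3,5], [2,4,5]

so the chain groups are C_0 ≅ Z^6, C_1 ≅ Z^12, C_2 ≅ Z^6.

Boundary ∂_1: C_1 → C_0 sends each edge [p,q] (with p < q) to q − p. For instance
  ∂[0,4] = [4] − [0].
This gives a 6×12 integer matrix of rank 5; reducing to Smith normal form yields diagonal entries (1,1,1,1,1).

The boundary map ∂_2: C_2 → C_1 acts by ∂[p,q,r] = [q,r] − [p,r] + [p,q]. For instance
  ∂[1,2,4] = [2,4] − [1,4] + [1,2],
  ∂[0,3,4] = [3,4] − [0,4] + [0,3].
The 12×6 boundary matrix has rank 6 and Smith normal form diag(1,1,1,1,1,1).

Reading off H_k = ker ∂_k / im ∂_{k+1}:

  H_0: rank C_0 − rank ∂_1 = 6 − 5 = 1, and the invariant factors of ∂_1 are all 1, so H_0 = Z.
  H_1: rank ker ∂_1 − rank ∂_2 = (12 − 5) − 6 = 1, and the invariant factors of ∂_2 are all 1, so H_1 = Z.
  H_2: rank ker ∂_2 − rank ∂_3 = (6 − 6) − 0 = 0, and there is no ∂_3, so H_2 = 0.

As a check, the Euler characteristic is 6 − 12 + 6 = 0, which agrees with 1 − 1 + 0 = 0.

Hence the Betti numbers are b_0 = 1, b_1 = 1, b_2 = 0.

b_0 = 1, b_1 = 1, b_2 = 0.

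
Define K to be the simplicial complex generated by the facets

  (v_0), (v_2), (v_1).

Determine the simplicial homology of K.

Fix the vertex order v_0 < v_1 < v_2 and write every simplex with vertices in increasing order. Then dim K = 0 and the simplices of K are:

  0-simplices (3): [v_0], [v_1], [v_2]

Hence C_0 ≅ Z^3.

Now H_k = ker ∂_k / im ∂_{k+1}, so:

  H_0: rank C_0 − rank ∂_1 = 3 − 0 = 3, and there is no ∂_1, so H_0 = Z^3.

(K is a triangulation of a set of 3 points.)

H_0 ≅ Z^3.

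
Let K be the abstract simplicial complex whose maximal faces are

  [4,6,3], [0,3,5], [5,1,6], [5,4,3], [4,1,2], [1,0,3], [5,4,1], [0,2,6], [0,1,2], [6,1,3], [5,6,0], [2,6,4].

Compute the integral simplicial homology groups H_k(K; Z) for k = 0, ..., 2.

H_0 = Z,  H_1 = Z/2,  H_2 = 0.

We work with the vertex ordering 0 < 1 < 2 < 3 < 4 < 5 < 6. The simplices of K, each written with vertices in increasing order, are:

  0-simplices (7): [0], [1], [2], [3], [4], [5], [6]
  1-simplices (18): [0,1], [0,2], [0,3], [0,5], [0,6], [1,2], [1,3], [1,4], [1,5], [1,6], [2,4], [2,6], [3,4], [3,5], [3,6], [4,5], [4,6], [5,6]
  2-simplices (12): [0,1,2], [0,1,3], [0,2,6], [0,3,5], [0,5,6], [1,2,4], [1,3,6], [1,4,5], [1,5,6], [2,4,6], [3,4,5], [3,4,6]

giving chain groups C_0 ≅ Z^7, C_1 ≅ Z^18, C_2 ≅ Z^12.

∂_1: C_1 → C_0 is given by ∂[p,q] = [q] − [p]. For instance
  ∂[3,5] = [5] − [3].
As a 7×18 matrix over Z this has rank 6, with invariant factors (1,1,1,1,1,1).

Boundary ∂_2: C_2 → C_1 sends each 2-simplex [p,q,r] to [q,r] − [p,r] + [p,q]. For instance
  ∂[0,3,5] = [3,5] − [0,5] + [0,3],
  ∂[1,4,5] = [4,5] − [1,5] + [1,4].
This gives a 18×12 integer matrix of rank 12; reducing to Smith normal form yields diagonal entries (1,1,1,1,1,1,1,1,1,1,1,2).

Now H_k = ker ∂_k / im ∂_{k+1}, so:

  H_0: rank C_0 − rank ∂_1 = 7 − 6 = 1, and the invariant factors of ∂_1 are all 1, so H_0 = Z.
  H_1: rank ker ∂_1 − rank ∂_2 = (18 − 6) − 12 = 0, and ∂_2 has invariant factor 2 > 1, so H_1 = Z/2.
  H_2: rank ker ∂_2 − rank ∂_3 = (12 − 12) − 0 = 0, and there is no ∂_3, so H_2 = 0.

As a check, the Euler characteristic is 7 − 18 + 12 = 1, which agrees with 1 − 0 + 0 = 1.
(K is a triangulation of the real projective plane RP^2.)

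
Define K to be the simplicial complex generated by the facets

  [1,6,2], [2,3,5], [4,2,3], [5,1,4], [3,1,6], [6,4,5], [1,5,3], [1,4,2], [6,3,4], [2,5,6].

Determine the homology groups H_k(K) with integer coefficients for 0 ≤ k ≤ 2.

H_0 = Z,  H_1 = Z/2,  H_2 = 0.

Take the total order 1 < 2 < 3 < 4 < 5 < 6 on the vertex set. Then K (dimension 2) consists of the simplices:

  0-simplices (6): [1], [2], [3], [4], [5], [6]
  1-simplices (15): [1,2], [1,3], [1,4], [1,5], [1,6], [2,3], [2,4], [2,5], [2,6], [3,4], [3,5], [3,6], [4,5], [4,6], [5,6]
  2-simplices (10): [1,2,4], [1,2,6], [1,3,5], [1,3,6], [1,4,5], [2,3,4], [2,3,5], [2,5,6], [3,4,6], [4,5,6]

Hence C_0 ≅ Z^6, C_1 ≅ Z^15, C_2 ≅ Z^10.

Boundary ∂_1: C_1 → C_0 maps an edge to its endpoints' difference, ∂[p,q] = q − p.
This gives a 6×15 integer matrix of rank 5; reducing to Smith normal form yields diagonal entries (1,1,1,1,1).

The boundary map ∂_2: C_2 → C_1 maps a triangle to the signed sum of its edges. For instance
  ∂[1,4,5] = [4,5] − [1,5] + [1,4],
  ∂[1,2,4] = [2,4] − [1,4] + [1,2].
The resulting 15×10 matrix has rank 10, and its Smith normal form has invariant factors (1,1,1,1,1,1,1,1,1,2).

Computing H_k = (kernel of ∂_k) / (image of ∂_{k+1}):

  H_0: rank C_0 − rank ∂_1 = 6 − 5 = 1, and the invariant factors of ∂_1 are all 1, so H_0 ≅ Z.
  H_1: rank ker ∂_1 − rank ∂_2 = (15 − 5) − 10 = 0, and ∂_2 has invariant factor 2 > 1, so H_1 ≅ Z/2.
  H_2: rank ker ∂_2 − rank ∂_3 = (10 − 10) − 0 = 0, and there is no ∂_3, so H_2 ≅ 0.

As a check, the Euler characteristic is 6 − 15 + 10 = 1, which agrees with 1 − 0 + 0 = 1.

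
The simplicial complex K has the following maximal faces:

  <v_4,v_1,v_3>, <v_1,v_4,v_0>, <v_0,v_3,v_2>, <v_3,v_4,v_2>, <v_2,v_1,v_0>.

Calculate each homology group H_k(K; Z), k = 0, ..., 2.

We work with the vertex ordering v_0 < v_1 < v_2 < v_3 < v_4. The simplices of K, each written with vertices in increasing order, are:

  0-simplices (5): [v_0], [v_1], [v_2], [v_3], [v_4]
  1-simplices (10): [v_0,v_1], [v_0,v_2], [v_0,v_3], [v_0,v_4], [v_1,v_2], [v_1,v_3], [v_1,v_4], [v_2,v_3], [v_2,v_4], [v_3,v_4]
  2-simplices (5): [v_0,v_1,v_2], [v_0,v_1,v_4], [v_0,v_2,v_3], [v_1,v_3,v_4], [v_2,v_3,v_4]

giving chain groups C_0 ≅ Z^5, C_1 ≅ Z^10, C_2 ≅ Z^5.

Boundary ∂_1: C_1 → C_0 is given by ∂[p,q] = [q] − [p].
As a 5×10 matrix over Z this has rank 4, with invariant factors (1,1,1,1).

∂_2: C_2 → C_1 sends each 2-simplex [p,q,r] to [q,r] − [p,r] + [p,q]. For instance
  ∂[v_0,v_1,v_4] = [v_1,v_4] − [v_0,v_4] + [v_0,v_1],
  ∂[v_1,v_3,v_4] = [v_3,v_4] − [v_1,v_4] + [v_1,v_3].
The 10×5 boundary matrix has rank 5 and Smith normal form diag(1,1,1,1,1).

From H_k ≅ ker(∂_k) / im(∂_{k+1}) we obtain:

  H_0: rank C_0 − rank ∂_1 = 5 − 4 = 1, and the invariant factors of ∂_1 are all 1, so H_0 = Z.
  H_1: rank ker ∂_1 − rank ∂_2 = (10 − 4) − 5 = 1, and the invariant factors of ∂_2 are all 1, so H_1 = Z.
  H_2: rank ker ∂_2 − rank ∂_3 = (5 − 5) − 0 = 0, and there is no ∂_3, so H_2 = 0.

As a check, the Euler characteristic is 5 − 10 + 5 = 0, which agrees with 1 − 1 + 0 = 0.
(K is a triangulation of the Möbius band.)

H_0 = Z,  H_1 = Z,  H_2 = 0.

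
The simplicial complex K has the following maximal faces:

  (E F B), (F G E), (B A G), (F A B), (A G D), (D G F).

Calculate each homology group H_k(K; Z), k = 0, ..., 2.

Order the vertices as A < B < D < E < F < G. Listing each simplex with vertices in this order, K has dimension 2 with simplices:

  0-simplices (6): A, B, D, E, F, G
  1-simplices (12): AB, AD, AF, AG, BE, BF, BG, DF, DG, EF, EG, FG
  2-simplices (6): ABF, ABG, ADG, BEF, DFG, EFG

so the chain groups are C_0 ≅ Z^6, C_1 ≅ Z^12, C_2 ≅ Z^6.

The boundary map ∂_1: C_1 → C_0 is given by ∂[p,q] = [q] − [p]. For instance
  ∂EF = F − E.
This gives a 6×12 integer matrix of rank 5; reducing to Smith normal form yields diagonal entries (1,1,1,1,1).

∂_2: C_2 → C_1 maps a triangle to the signed sum of its edges. For instance
  ∂DFG = FG − DG + DF,
  ∂ADG = DG − AG + AD.
The 12×6 boundary matrix has rank 6 and Smith normal form diag(1,1,1,1,1,1).

Now H_k = ker ∂_k / im ∂_{k+1}, so:

  H_0: rank C_0 − rank ∂_1 = 6 − 5 = 1, and the invariant factors of ∂_1 are all 1, so H_0 = Z.
  H_1: rank ker ∂_1 − rank ∂_2 = (12 − 5) − 6 = 1, and the invariant factors of ∂_2 are all 1, so H_1 = Z.
  H_2: rank ker ∂_2 − rank ∂_3 = (6 − 6) − 0 = 0, and there is no ∂_3, so H_2 = 0.

(K is a triangulation of the cylinder S^1 x I.)

H_0 = Z,  H_1 = Z,  H_2 = 0.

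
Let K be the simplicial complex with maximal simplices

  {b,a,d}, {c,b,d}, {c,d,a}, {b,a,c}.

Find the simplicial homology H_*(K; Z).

Take the total order a < b < c < d on the vertex set. Then K (dimension 2) consists of the simplices:

  0-simplices (4): a, b, c, d
  1-simplices (6): ab, ac, ad, bc, bd, cd
  2-simplices (4): abc, abd, acd, bcd

giving chain groups C_0 ≅ Z^4, C_1 ≅ Z^6, C_2 ≅ Z^4.

Boundary ∂_1: C_1 → C_0 maps an edge to its endpoints' difference, ∂[p,q] = q − p.
As a 4×6 matrix over Z this has rank 3, with invariant factors (1,1,1).

∂_2: C_2 → C_1 sends each 2-simplex [p,q,r] to [q,r] − [p,r] + [p,q]. For instance
  ∂acd = cd − ad + ac,
  ∂abd = bd − ad + ab.
The 6×4 boundary matrix has rank 3 and Smith normal form diag(1,1,1).

Computing H_k = (kernel of ∂_k) / (image of ∂_{k+1}):

  H_0: rank C_0 − rank ∂_1 = 4 − 3 = 1, and the invariant factors of ∂_1 are all 1, so H_0 ≅ Z.
  H_1: rank ker ∂_1 − rank ∂_2 = (6 − 3) − 3 = 0, and the invariant factors of ∂_2 are all 1, so H_1 ≅ 0.
  H_2: rank ker ∂_2 − rank ∂_3 = (4 − 3) − 0 = 1, and there is no ∂_3, so H_2 ≅ Z.

(K is a triangulation of the 2-sphere S^2.)

H_0 = Z,  H_1 = 0,  H_2 = Z.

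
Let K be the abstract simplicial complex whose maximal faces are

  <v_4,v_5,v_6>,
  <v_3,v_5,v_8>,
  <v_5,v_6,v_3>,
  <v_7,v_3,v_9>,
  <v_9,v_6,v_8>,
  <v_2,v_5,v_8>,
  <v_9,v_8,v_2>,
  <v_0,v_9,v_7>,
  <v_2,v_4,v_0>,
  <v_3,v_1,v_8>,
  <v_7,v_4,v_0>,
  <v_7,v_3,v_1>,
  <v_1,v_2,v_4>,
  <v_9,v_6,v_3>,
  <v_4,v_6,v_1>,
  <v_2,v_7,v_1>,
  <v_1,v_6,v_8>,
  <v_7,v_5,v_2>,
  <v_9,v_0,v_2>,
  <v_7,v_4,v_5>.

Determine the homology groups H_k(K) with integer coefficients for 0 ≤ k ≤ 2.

Take the total order v_0 < v_1 < v_2 < v_3 < v_4 < v_5 < v_6 < v_7 < v_8 < v_9 on the vertex set. Then K (dimension 2) consists of the simplices:

  0-simplices (10): [v_0], [v_1], [v_2], [v_3], [v_4], [v_5], [v_6], [v_7], [v_8], [v_9]
  1-simplices (30): (30 of them)
  2-simplices (20): (20 of them)

Hence C_0 ≅ Z^10, C_1 ≅ Z^30, C_2 ≅ Z^20.

Boundary ∂_1: C_1 → C_0 is given by ∂[p,q] = [q] − [p].
As a 10×30 matrix over Z this has rank 9, with invariant factors (1,1,1,1,1,1,1,1,1).

The boundary map ∂_2: C_2 → C_1 sends each 2-simplex [p,q,r] to [q,r] − [p,r] + [p,q]. For instance
  ∂[v_1,v_2,v_7] = [v_2,v_7] − [v_1,v_7] + [v_1,v_2],
  ∂[v_4,v_5,v_6] = [v_5,v_6] − [v_4,v_6] + [v_4,v_5].
This gives a 30×20 integer matrix of rank 20; reducing to Smith normal form yields diagonal entries (1,1,1,1,1,1,1,1,1,1,1,1,1,1,1,1,1,1,1,2).

Computing H_k = (kernel of ∂_k) / (image of ∂_{k+1}):

  H_0: rank C_0 − rank ∂_1 = 10 − 9 = 1, and the invariant factors of ∂_1 are all 1, so H_0 = Z.
  H_1: rank ker ∂_1 − rank ∂_2 = (30 − 9) − 20 = 1, and ∂_2 has invariant factor 2 > 1, so H_1 = Z ⊕ Z/2Z.
  H_2: rank ker ∂_2 − rank ∂_3 = (20 − 20) − 0 = 0, and there is no ∂_3, so H_2 = 0.

H_0 ≅ Z,  H_1 ≅ Z ⊕ Z/2Z,  H_2 = 0.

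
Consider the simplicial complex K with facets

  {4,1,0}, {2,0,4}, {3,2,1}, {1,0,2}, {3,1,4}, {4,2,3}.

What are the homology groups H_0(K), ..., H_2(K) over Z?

H_0 ≅ Z,  H_1 = 0,  H_2 ≅ Z.

Take the total order 0 < 1 < 2 < 3 < 4 on the vertex set. Then K (dimension 2) consists of the simplices:

  0-simplices (5): [0], [1], [2], [3], [4]
  1-simplices (9): [0,1], [0,2], [0,4], [1,2], [1,3], [1,4], [2,3], [2,4], [3,4]
  2-simplices (6): [0,1,2], [0,1,4], [0,2,4], [1,2,3], [1,3,4], [2,3,4]

so the chain groups are C_0 ≅ Z^5, C_1 ≅ Z^9, C_2 ≅ Z^6.

∂_1: C_1 → C_0 maps an edge to its endpoints' difference, ∂[p,q] = q − p.
The 5×9 boundary matrix has rank 4 and Smith normal form diag(1,1,1,1).

Boundary ∂_2: C_2 → C_1 maps a triangle to the signed sum of its edges. For instance
  ∂[0,1,4] = [1,4] − [0,4] + [0,1],
  ∂[0,2,4] = [2,4] − [0,4] + [0,2].
The resulting 9×6 matrix has rank 5, and its Smith normal form has invariant factors (1,1,1,1,1).

From H_k ≅ ker(∂_k) / im(∂_{k+1}) we obtain:

  H_0: rank C_0 − rank ∂_1 = 5 − 4 = 1, and the invariant factors of ∂_1 are all 1, so H_0 = Z.
  H_1: rank ker ∂_1 − rank ∂_2 = (9 − 4) − 5 = 0, and the invariant factors of ∂_2 are all 1, so H_1 = 0.
  H_2: rank ker ∂_2 − rank ∂_3 = (6 − 5) − 0 = 1, and there is no ∂_3, so H_2 = Z.

As a check, the Euler characteristic is 5 − 9 + 6 = 2, which agrees with 1 − 0 + 1 = 2.
(K is a triangulation of the 2-sphere S^2.)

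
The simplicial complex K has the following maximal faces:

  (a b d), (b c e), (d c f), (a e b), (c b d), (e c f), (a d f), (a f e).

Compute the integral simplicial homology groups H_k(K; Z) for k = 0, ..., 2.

K has 6 vertices, 12 edges, 8 triangles.
rank ∂_0 = 0, rank ∂_1 = 5 ⇒ b_0 = 6 − 0 − 5 = 1; all invariant factors of ∂_1 are 1 so no torsion. So H_0 = Z.
rank ∂_1 = 5, rank ∂_2 = 7 ⇒ b_1 = 12 − 5 − 7 = 0; all invariant factors of ∂_2 are 1 so no torsion. So H_1 = 0.
rank ∂_2 = 7, rank ∂_3 = 0 ⇒ b_2 = 8 − 7 − 0 = 1. So H_2 = Z.

H_0 ≅ Z,  H_1 = 0,  H_2 ≅ Z.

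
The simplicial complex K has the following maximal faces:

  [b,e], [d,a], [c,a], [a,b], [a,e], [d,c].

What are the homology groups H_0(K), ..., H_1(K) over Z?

Order the vertices as a < b < c < d < e. Listing each simplex with vertices in this order, K has dimension 1 with simplices:

  0-simplices (5): a, b, c, d, e
  1-simplices (6): ab, ac, ad, ae, be, cd

so the chain groups are C_0 ≅ Z^5, C_1 ≅ Z^6.

∂_1: C_1 → C_0 maps an edge to its endpoints' difference, ∂[p,q] = q − p.
The resulting 5×6 matrix has rank 4, and its Smith normal form has invariant factors (1,1,1,1).

Computing H_k = (kernel of ∂_k) / (image of ∂_{k+1}):

  H_0: rank C_0 − rank ∂_1 = 5 − 4 = 1, and the invariant factors of ∂_1 are all 1, so H_0 ≅ Z.
  H_1: rank ker ∂_1 − rank ∂_2 = (6 − 4) − 0 = 2, and there is no ∂_2, so H_1 ≅ Z^2.

(K is a triangulation of a wedge of 2 circles.)

H_0 = Z,  H_1 = Z^2.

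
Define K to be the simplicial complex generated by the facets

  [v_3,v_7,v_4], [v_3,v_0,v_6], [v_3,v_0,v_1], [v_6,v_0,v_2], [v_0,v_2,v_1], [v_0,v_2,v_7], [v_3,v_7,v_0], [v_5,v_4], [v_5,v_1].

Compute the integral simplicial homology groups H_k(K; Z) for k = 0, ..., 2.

H_0 ≅ Z,  H_1 ≅ Z,  H_2 = 0.

We work with the vertex ordering v_0 < v_1 < v_2 < v_3 < v_4 < v_5 < v_6 < v_7. The simplices of K, each written with vertices in increasing order, are:

  0-simplices (8): [v_0], [v_1], [v_2], [v_3], [v_4], [v_5], [v_6], [v_7]
  1-simplices (15): (15 of them)
  2-simplices (7): [v_0,v_1,v_2], [v_0,v_1,v_3], [v_0,v_2,v_6], [v_0,v_2,v_7], [v_0,v_3,v_6], [v_0,v_3,v_7], [v_3,v_4,v_7]

so the chain groups are C_0 ≅ Z^8, C_1 ≅ Z^15, C_2 ≅ Z^7.

∂_1: C_1 → C_0 is given by ∂[p,q] = [q] − [p].
The resulting 8×15 matrix has rank 7, and its Smith normal form has invariant factors (1,1,1,1,1,1,1).

Boundary ∂_2: C_2 → C_1 maps a triangle to the signed sum of its edges. For instance
  ∂[v_0,v_2,v_6] = [v_2,v_6] − [v_0,v_6] + [v_0,v_2],
  ∂[v_0,v_2,v_7] = [v_2,v_7] − [v_0,v_7] + [v_0,v_2].
The resulting 15×7 matrix has rank 7, and its Smith normal form has invariant factors (1,1,1,1,1,1,1).

Reading off H_k = ker ∂_k / im ∂_{k+1}:

  H_0: rank C_0 − rank ∂_1 = 8 − 7 = 1, and the invariant factors of ∂_1 are all 1, so H_0 ≅ Z.
  H_1: rank ker ∂_1 − rank ∂_2 = (15 − 7) − 7 = 1, and the invariant factors of ∂_2 are all 1, so H_1 ≅ Z.
  H_2: rank ker ∂_2 − rank ∂_3 = (7 − 7) − 0 = 0, and there is no ∂_3, so H_2 ≅ 0.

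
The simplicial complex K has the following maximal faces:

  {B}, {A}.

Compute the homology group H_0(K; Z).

H_0 ≅ Z^2.

K has 2 vertices.
rank ∂_0 = 0, rank ∂_1 = 0 ⇒ b_0 = 2 − 0 − 0 = 2. So H_0 = Z^2.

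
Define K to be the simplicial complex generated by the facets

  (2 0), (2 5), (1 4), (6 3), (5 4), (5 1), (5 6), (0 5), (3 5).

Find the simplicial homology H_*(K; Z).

H_0 ≅ Z,  H_1 ≅ Z^3.

We work with the vertex ordering 0 < 1 < 2 < 3 < 4 < 5 < 6. The simplices of K, each written with vertices in increasing order, are:

  0-simplices (7): [0], [1], [2], [3], [4], [5], [6]
  1-simplices (9): [0,2], [0,5], [1,4], [1,5], [2,5], [3,5], [3,6], [4,5], [5,6]

Hence C_0 ≅ Z^7, C_1 ≅ Z^9.

∂_1: C_1 → C_0 sends each edge [p,q] (with p < q) to q − p.
The 7×9 boundary matrix has rank 6 and Smith normal form diag(1,1,1,1,1,1).

From H_k ≅ ker(∂_k) / im(∂_{k+1}) we obtain:

  H_0: rank C_0 − rank ∂_1 = 7 − 6 = 1, and the invariant factors of ∂_1 are all 1, so H_0 ≅ Z.
  H_1: rank ker ∂_1 − rank ∂_2 = (9 − 6) − 0 = 3, and there is no ∂_2, so H_1 ≅ Z^3.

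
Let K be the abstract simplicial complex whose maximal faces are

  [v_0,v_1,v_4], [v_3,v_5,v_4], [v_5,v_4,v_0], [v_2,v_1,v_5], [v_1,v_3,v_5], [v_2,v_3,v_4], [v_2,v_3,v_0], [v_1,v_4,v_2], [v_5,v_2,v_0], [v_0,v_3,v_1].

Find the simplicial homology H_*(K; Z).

Order the vertices as v_0 < v_1 < v_2 < v_3 < v_4 < v_5. Listing each simplex with vertices in this order, K has dimension 2 with simplices:

  0-simplices (6): [v_0], [v_1], [v_2], [v_3], [v_4], [v_5]
  1-simplices (15): (15 of them)
  2-simplices (10): [v_0,v_1,v_3], [v_0,v_1,v_4], [v_0,v_2,v_3], [v_0,v_2,v_5], [v_0,v_4,v_5], [v_1,v_2,v_4], [v_1,v_2,v_5], [v_1,v_3,v_5], [v_2,v_3,v_4], [v_3,v_4,v_5]

so the chain groups are C_0 ≅ Z^6, C_1 ≅ Z^15, C_2 ≅ Z^10.

The boundary map ∂_1: C_1 → C_0 maps an edge to its endpoints' difference, ∂[p,q] = q − p. For instance
  ∂[v_4,v_5] = [v_5] − [v_4].
The 6×15 boundary matrix has rank 5 and Smith normal form diag(1,1,1,1,1).

Boundary ∂_2: C_2 → C_1 sends each 2-simplex [p,q,r] to [q,r] − [p,r] + [p,q]. For instance
  ∂[v_3,v_4,v_5] = [v_4,v_5] − [v_3,v_5] + [v_3,v_4],
  ∂[v_0,v_2,v_3] = [v_2,v_3] − [v_0,v_3] + [v_0,v_2].
As a 15×10 matrix over Z this has rank 10, with invariant factors (1,1,1,1,1,1,1,1,1,2).

Reading off H_k = ker ∂_k / im ∂_{k+1}:

  H_0: rank C_0 − rank ∂_1 = 6 − 5 = 1, and the invariant factors of ∂_1 are all 1, so H_0 ≅ Z.
  H_1: rank ker ∂_1 − rank ∂_2 = (15 − 5) − 10 = 0, and ∂_2 has invariant factor 2 > 1, so H_1 ≅ Z/2.
  H_2: rank ker ∂_2 − rank ∂_3 = (10 − 10) − 0 = 0, and there is no ∂_3, so H_2 ≅ 0.

As a check, the Euler characteristic is 6 − 15 + 10 = 1, which agrees with 1 − 0 + 0 = 1.
(K is a triangulation of the real projective plane RP^2.)

H_0 ≅ Z,  H_1 ≅ Z/2,  H_2 = 0.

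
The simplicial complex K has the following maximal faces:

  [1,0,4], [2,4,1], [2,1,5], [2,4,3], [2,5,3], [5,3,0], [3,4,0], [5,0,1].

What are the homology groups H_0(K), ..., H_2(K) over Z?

Fix the vertex order 0 < 1 < 2 < 3 < 4 < 5 and write every simplex with vertices in increasing order. Then dim K = 2 and the simplices of K are:

  0-simplices (6): [0], [1], [2], [3], [4], [5]
  1-simplices (12): [0,1], [0,3], [0,4], [0,5], [1,2], [1,4], [1,5], [2,3], [2,4], [2,5], [3,4], [3,5]
  2-simplices (8): [0,1,4], [0,1,5], [0,3,4], [0,3,5], [1,2,4], [1,2,5], [2,3,4], [2,3,5]

so the chain groups are C_0 ≅ Z^6, C_1 ≅ Z^12, C_2 ≅ Z^8.

The boundary map ∂_1: C_1 → C_0 maps an edge to its endpoints' difference, ∂[p,q] = q − p.
This gives a 6×12 integer matrix of rank 5; reducing to Smith normal form yields diagonal entries (1,1,1,1,1).

∂_2: C_2 → C_1 acts by ∂[p,q,r] = [q,r] − [p,r] + [p,q]. For instance
  ∂[1,2,4] = [2,4] − [1,4] + [1,2],
  ∂[2,3,5] = [3,5] − [2,5] + [2,3].
The 12×8 boundary matrix has rank 7 and Smith normal form diag(1,1,1,1,1,1,1).

Computing H_k = (kernel of ∂_k) / (image of ∂_{k+1}):

  H_0: rank C_0 − rank ∂_1 = 6 − 5 = 1, and the invariant factors of ∂_1 are all 1, so H_0 ≅ Z.
  H_1: rank ker ∂_1 − rank ∂_2 = (12 − 5) − 7 = 0, and the invariant factors of ∂_2 are all 1, so H_1 ≅ 0.
  H_2: rank ker ∂_2 − rank ∂_3 = (8 − 7) − 0 = 1, and there is no ∂_3, so H_2 ≅ Z.

As a check, the Euler characteristic is 6 − 12 + 8 = 2, which agrees with 1 − 0 + 1 = 2.

H_0 ≅ Z,  H_1 = 0,  H_2 ≅ Z.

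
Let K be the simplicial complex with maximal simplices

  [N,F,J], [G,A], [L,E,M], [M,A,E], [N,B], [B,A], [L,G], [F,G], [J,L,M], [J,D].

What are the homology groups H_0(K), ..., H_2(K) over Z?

Take the total order A < B < D < E < F < G < J < L < M < N on the vertex set. Then K (dimension 2) consists of the simplices:

  0-simplices (10): A, B, D, E, F, G, J, L, M, N
  1-simplices (16): AB, AE, AG, AM, BN, DJ, EL, EM, FG, FJ, FN, GL, JL, JM, JN, LM
  2-simplices (4): AEM, ELM, FJN, JLM

so the chain groups are C_0 ≅ Z^10, C_1 ≅ Z^16, C_2 ≅ Z^4.

The boundary map ∂_1: C_1 → C_0 is given by ∂[p,q] = [q] − [p]. For instance
  ∂JM = M − J.
As a 10×16 matrix over Z this has rank 9, with invariant factors (1,1,1,1,1,1,1,1,1).

Boundary ∂_2: C_2 → C_1 acts by ∂[p,q,r] = [q,r] − [p,r] + [p,q]. For instance
  ∂ELM = LM − EM + EL,
  ∂AEM = EM − AM + AE.
As a 16×4 matrix over Z this has rank 4, with invariant factors (1,1,1,1).

From H_k ≅ ker(∂_k) / im(∂_{k+1}) we obtain:

  H_0: rank C_0 − rank ∂_1 = 10 − 9 = 1, and the invariant factors of ∂_1 are all 1, so H_0 ≅ Z.
  H_1: rank ker ∂_1 − rank ∂_2 = (16 − 9) − 4 = 3, and the invariant factors of ∂_2 are all 1, so H_1 ≅ Z^3.
  H_2: rank ker ∂_2 − rank ∂_3 = (4 − 4) − 0 = 0, and there is no ∂_3, so H_2 ≅ 0.

H_0 ≅ Z,  H_1 ≅ Z^3,  H_2 = 0.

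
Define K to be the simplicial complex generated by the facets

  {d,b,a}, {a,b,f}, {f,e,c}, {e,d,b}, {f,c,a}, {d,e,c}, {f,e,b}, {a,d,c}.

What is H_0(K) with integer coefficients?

Order the vertices as a < b < c < d < e < f. Listing each simplex with vertices in this order, K has dimension 2 with simplices:

  0-simplices (6): a, b, c, d, e, f
  1-simplices (12): ab, ac, ad, af, bd, be, bf, cd, ce, cf, de, ef
  2-simplices (8): abd, abf, acd, acf, bde, bef, cde, cef

Hence C_0 ≅ Z^6, C_1 ≅ Z^12, C_2 ≅ Z^8.

The boundary map ∂_1: C_1 → C_0 sends each edge [p,q] (with p < q) to q − p. For instance
  ∂ac = c − a.
This gives a 6×12 integer matrix of rank 5; reducing to Smith normal form yields diagonal entries (1,1,1,1,1).

Boundary ∂_2: C_2 → C_1 acts by ∂[p,q,r] = [q,r] − [p,r] + [p,q]. For instance
  ∂cde = de − ce + cd,
  ∂cef = ef − cf + ce.
As a 12×8 matrix over Z this has rank 7, with invariant factors (1,1,1,1,1,1,1).

Reading off H_k = ker ∂_k / im ∂_{k+1}:

  H_0: rank C_0 − rank ∂_1 = 6 − 5 = 1, and the invariant factors of ∂_1 are all 1, so H_0 ≅ Z.

(K is a triangulation of the 2-sphere S^2.)

H_0 = Z.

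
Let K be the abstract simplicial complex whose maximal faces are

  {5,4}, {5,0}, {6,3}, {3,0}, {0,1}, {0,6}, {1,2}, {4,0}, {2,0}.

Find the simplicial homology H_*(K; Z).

K has 7 vertices, 9 edges.
rank ∂_0 = 0, rank ∂_1 = 6 ⇒ b_0 = 7 − 0 − 6 = 1; all invariant factors of ∂_1 are 1 so no torsion. So H_0 = Z.
rank ∂_1 = 6, rank ∂_2 = 0 ⇒ b_1 = 9 − 6 − 0 = 3. So H_1 = Z^3.

H_0 = Z,  H_1 = Z^3.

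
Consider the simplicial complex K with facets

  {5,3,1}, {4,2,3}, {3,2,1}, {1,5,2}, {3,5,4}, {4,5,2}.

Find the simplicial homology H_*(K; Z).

We work with the vertex ordering 1 < 2 < 3 < 4 < 5. The simplices of K, each written with vertices in increasing order, are:

  0-simplices (5): [1], [2], [3], [4], [5]
  1-simplices (9): [1,2], [1,3], [1,5], [2,3], [2,4], [2,5], [3,4], [3,5], [4,5]
  2-simplices (6): [1,2,3], [1,2,5], [1,3,5], [2,3,4], [2,4,5], [3,4,5]

giving chain groups C_0 ≅ Z^5, C_1 ≅ Z^9, C_2 ≅ Z^6.

Boundary ∂_1: C_1 → C_0 maps an edge to its endpoints' difference, ∂[p,q] = q − p. For instance
  ∂[2,4] = [4] − [2].
As a 5×9 matrix over Z this has rank 4, with invariant factors (1,1,1,1).

∂_2: C_2 → C_1 acts by ∂[p,q,r] = [q,r] − [p,r] + [p,q]. For instance
  ∂[1,2,5] = [2,5] − [1,5] + [1,2],
  ∂[2,3,4] = [3,4] − [2,4] + [2,3].
The 9×6 boundary matrix has rank 5 and Smith normal form diag(1,1,1,1,1).

Reading off H_k = ker ∂_k / im ∂_{k+1}:

  H_0: rank C_0 − rank ∂_1 = 5 − 4 = 1, and the invariant factors of ∂_1 are all 1, so H_0 = Z.
  H_1: rank ker ∂_1 − rank ∂_2 = (9 − 4) − 5 = 0, and the invariant factors of ∂_2 are all 1, so H_1 = 0.
  H_2: rank ker ∂_2 − rank ∂_3 = (6 − 5) − 0 = 1, and there is no ∂_3, so H_2 = Z.

As a check, the Euler characteristic is 5 − 9 + 6 = 2, which agrees with 1 − 0 + 1 = 2.

H_0 ≅ Z,  H_1 = 0,  H_2 ≅ Z.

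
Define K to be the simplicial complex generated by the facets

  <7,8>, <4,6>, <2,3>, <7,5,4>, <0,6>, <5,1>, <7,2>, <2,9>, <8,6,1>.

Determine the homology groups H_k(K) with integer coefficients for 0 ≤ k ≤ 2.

Order the vertices as 0 < 1 < 2 < 3 < 4 < 5 < 6 < 7 < 8 < 9. Listing each simplex with vertices in this order, K has dimension 2 with simplices:

  0-simplices (10): [0], [1], [2], [3], [4], [5], [6], [7], [8], [9]
  1-simplices (13): [0,6], [1,5], [1,6], [1,8], [2,3], [2,7], [2,9], [4,5], [4,6], [4,7], [5,7], [6,8], [7,8]
  2-simplices (2): [1,6,8], [4,5,7]

giving chain groups C_0 ≅ Z^10, C_1 ≅ Z^13, C_2 ≅ Z^2.

Boundary ∂_1: C_1 → C_0 sends each edge [p,q] (with p < q) to q − p.
This gives a 10×13 integer matrix of rank 9; reducing to Smith normal form yields diagonal entries (1,1,1,1,1,1,1,1,1).

∂_2: C_2 → C_1 maps a triangle to the signed sum of its edges. For instance
  ∂[4,5,7] = [5,7] − [4,7] + [4,5],
  ∂[1,6,8] = [6,8] − [1,8] + [1,6].
The resulting 13×2 matrix has rank 2, and its Smith normal form has invariant factors (1,1).

Computing H_k = (kernel of ∂_k) / (image of ∂_{k+1}):

  H_0: rank C_0 − rank ∂_1 = 10 − 9 = 1, and the invariant factors of ∂_1 are all 1, so H_0 ≅ Z.
  H_1: rank ker ∂_1 − rank ∂_2 = (13 − 9) − 2 = 2, and the invariant factors of ∂_2 are all 1, so H_1 ≅ Z^2.
  H_2: rank ker ∂_2 − rank ∂_3 = (2 − 2) − 0 = 0, and there is no ∂_3, so H_2 ≅ 0.

H_0 ≅ Z,  H_1 ≅ Z^2,  H_2 = 0.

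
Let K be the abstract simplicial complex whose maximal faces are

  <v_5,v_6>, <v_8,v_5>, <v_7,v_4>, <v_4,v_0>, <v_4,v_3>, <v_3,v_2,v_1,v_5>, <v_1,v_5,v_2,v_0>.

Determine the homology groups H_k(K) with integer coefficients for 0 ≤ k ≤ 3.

Take the total order v_0 < v_1 < v_2 < v_3 < v_4 < v_5 < v_6 < v_7 < v_8 on the vertex set. Then K (dimension 3) consists of the simplices:

  0-simplices (9): [v_0], [v_1], [v_2], [v_3], [v_4], [v_5], [v_6], [v_7], [v_8]
  1-simplices (14): [v_0,v_1], [v_0,v_2], [v_0,v_4], [v_0,v_5], [v_1,v_2], [v_1,v_3], [v_1,v_5], [v_2,v_3], [v_2,v_5], [v_3,v_4], [v_3,v_5], [v_4,v_7], [v_5,v_6], [v_5,v_8]
  2-simplices (7): [v_0,v_1,v_2], [v_0,v_1,v_5], [v_0,v_2,v_5], [v_1,v_2,v_3], [v_1,v_2,v_5], [v_1,v_3,v_5], [v_2,v_3,v_5]
  3-simplices (2): [v_0,v_1,v_2,v_5], [v_1,v_2,v_3,v_5]

so the chain groups are C_0 ≅ Z^9, C_1 ≅ Z^14, C_2 ≅ Z^7, C_3 ≅ Z^2.

The boundary map ∂_1: C_1 → C_0 is given by ∂[p,q] = [q] − [p]. For instance
  ∂[v_0,v_5] = [v_5] − [v_0].
As a 9×14 matrix over Z this has rank 8, with invariant factors (1,1,1,1,1,1,1,1).

The boundary map ∂_2: C_2 → C_1 maps a triangle to the signed sum of its edges. For instance
  ∂[v_2,v_3,v_5] = [v_3,v_5] − [v_2,v_5] + [v_2,v_3],
  ∂[v_0,v_1,v_5] = [v_1,v_5] − [v_0,v_5] + [v_0,v_1].
This gives a 14×7 integer matrix of rank 5; reducing to Smith normal form yields diagonal entries (1,1,1,1,1).

∂_3: C_3 → C_2 sends each 3-simplex σ to the alternating sum Σ_i (−1)^i (σ with its i-th vertex removed). For instance
  ∂[v_0,v_1,v_2,v_5] = [v_1,v_2,v_5] − [v_0,v_2,v_5] + [v_0,v_1,v_5] − [v_0,v_1,v_2],
  ∂[v_1,v_2,v_3,v_5] = [v_2,v_3,v_5] − [v_1,v_3,v_5] + [v_1,v_2,v_5] − [v_1,v_2,v_3].
The 7×2 boundary matrix has rank 2 and Smith normal form diag(1,1).

From H_k ≅ ker(∂_k) / im(∂_{k+1}) we obtain:

  H_0: rank C_0 − rank ∂_1 = 9 − 8 = 1, and the invariant factors of ∂_1 are all 1, so H_0 = Z.
  H_1: rank ker ∂_1 − rank ∂_2 = (14 − 8) − 5 = 1, and the invariant factors of ∂_2 are all 1, so H_1 = Z.
  H_2: rank ker ∂_2 − rank ∂_3 = (7 − 5) − 2 = 0, and the invariant factors of ∂_3 are all 1, so H_2 = 0.
  H_3: rank ker ∂_3 − rank ∂_4 = (2 − 2) − 0 = 0, and there is no ∂_4, so H_3 = 0.

As a check, the Euler characteristic is 9 − 14 + 7 − 2 = 0, which agrees with 1 − 1 + 0 − 0 = 0.

H_0 ≅ Z,  H_1 ≅ Z,  H_2 = 0,  H_3 = 0.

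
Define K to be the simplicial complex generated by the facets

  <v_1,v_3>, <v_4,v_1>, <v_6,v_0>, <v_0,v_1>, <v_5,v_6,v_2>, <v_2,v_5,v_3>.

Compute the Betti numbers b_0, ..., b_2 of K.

b_0 = 1, b_1 = 1, b_2 = 0.

Fix the vertex order v_0 < v_1 < v_2 < v_3 < v_4 < v_5 < v_6 and write every simplex with vertices in increasing order. Then dim K = 2 and the simplices of K are:

  0-simplices (7): [v_0], [v_1], [v_2], [v_3], [v_4], [v_5], [v_6]
  1-simplices (9): [v_0,v_1], [v_0,v_6], [v_1,v_3], [v_1,v_4], [v_2,v_3], [v_2,v_5], [v_2,v_6], [v_3,v_5], [v_5,v_6]
  2-simplices (2): [v_2,v_3,v_5], [v_2,v_5,v_6]

Hence C_0 ≅ Z^7, C_1 ≅ Z^9, C_2 ≅ Z^2.

∂_1: C_1 → C_0 sends each edge [p,q] (with p < q) to q − p. For instance
  ∂[v_1,v_4] = [v_4] − [v_1].
As a 7×9 matrix over Z this has rank 6, with invariant factors (1,1,1,1,1,1).

∂_2: C_2 → C_1 acts by ∂[p,q,r] = [q,r] − [p,r] + [p,q]. For instance
  ∂[v_2,v_5,v_6] = [v_5,v_6] − [v_2,v_6] + [v_2,v_5],
  ∂[v_2,v_3,v_5] = [v_3,v_5] − [v_2,v_5] + [v_2,v_3].
As a 9×2 matrix over Z this has rank 2, with invariant factors (1,1).

Reading off H_k = ker ∂_k / im ∂_{k+1}:

  H_0: rank C_0 − rank ∂_1 = 7 − 6 = 1, and the invariant factors of ∂_1 are all 1, so H_0 = Z.
  H_1: rank ker ∂_1 − rank ∂_2 = (9 − 6) − 2 = 1, and the invariant factors of ∂_2 are all 1, so H_1 = Z.
  H_2: rank ker ∂_2 − rank ∂_3 = (2 − 2) − 0 = 0, and there is no ∂_3, so H_2 = 0.

Hence the Betti numbers are b_0 = 1, b_1 = 1, b_2 = 0.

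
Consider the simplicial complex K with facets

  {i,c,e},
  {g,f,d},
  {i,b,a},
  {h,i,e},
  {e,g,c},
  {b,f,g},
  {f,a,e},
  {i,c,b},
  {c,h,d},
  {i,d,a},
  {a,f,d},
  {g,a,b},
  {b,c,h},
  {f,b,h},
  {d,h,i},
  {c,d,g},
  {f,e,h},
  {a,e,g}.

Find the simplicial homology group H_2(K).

Take the total order a < b < c < d < e < f < g < h < i on the vertex set. Then K (dimension 2) consists of the simplices:

  0-simplices (9): a, b, c, d, e, f, g, h, i
  1-simplices (27): ab, ad, ae, af, ag, ai, bc, bf, bg, bh, bi, cd, ce, cg, ch, ci, df, dg, dh, di, ef, eg, eh, ei, fg, fh, hi
  2-simplices (18): abg, abi, adf, adi, aef, aeg, bch, bci, bfg, bfh, cdg, cdh, ceg, cei, dfg, dhi, efh, ehi

giving chain groups C_0 ≅ Z^9, C_1 ≅ Z^27, C_2 ≅ Z^18.

∂_1: C_1 → C_0 is given by ∂[p,q] = [q] − [p].
The resulting 9×27 matrix has rank 8, and its Smith normal form has invariant factors (1,1,1,1,1,1,1,1).

Boundary ∂_2: C_2 → C_1 sends each 2-simplex [p,q,r] to [q,r] − [p,r] + [p,q]. For instance
  ∂bci = ci − bi + bc,
  ∂cdh = dh − ch + cd.
As a 27×18 matrix over Z this has rank 18, with invariant factors (1,1,1,1,1,1,1,1,1,1,1,1,1,1,1,1,1,2).

From H_k ≅ ker(∂_k) / im(∂_{k+1}) we obtain:

  H_2: rank ker ∂_2 − rank ∂_3 = (18 − 18) − 0 = 0, and there is no ∂_3, so H_2 ≅ 0.

H_2 = 0.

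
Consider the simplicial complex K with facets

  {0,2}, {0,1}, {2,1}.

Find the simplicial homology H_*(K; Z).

K has 3 vertices, 3 edges.
rank ∂_0 = 0, rank ∂_1 = 2 ⇒ b_0 = 3 − 0 − 2 = 1; all invariant factors of ∂_1 are 1 so no torsion. So H_0 ≅ Z.
rank ∂_1 = 2, rank ∂_2 = 0 ⇒ b_1 = 3 − 2 − 0 = 1. So H_1 ≅ Z.

H_0 ≅ Z,  H_1 ≅ Z.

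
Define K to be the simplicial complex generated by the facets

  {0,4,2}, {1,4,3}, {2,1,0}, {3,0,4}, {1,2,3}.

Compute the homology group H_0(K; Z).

Fix the vertex order 0 < 1 < 2 < 3 < 4 and write every simplex with vertices in increasing order. Then dim K = 2 and the simplices of K are:

  0-simplices (5): [0], [1], [2], [3], [4]
  1-simplices (10): [0,1], [0,2], [0,3], [0,4], [1,2], [1,3], [1,4], [2,3], [2,4], [3,4]
  2-simplices (5): [0,1,2], [0,2,4], [0,3,4], [1,2,3], [1,3,4]

Hence C_0 ≅ Z^5, C_1 ≅ Z^10, C_2 ≅ Z^5.

The boundary map ∂_1: C_1 → C_0 maps an edge to its endpoints' difference, ∂[p,q] = q − p. For instance
  ∂[0,3] = [3] − [0].
As a 5×10 matrix over Z this has rank 4, with invariant factors (1,1,1,1).

∂_2: C_2 → C_1 sends each 2-simplex [p,q,r] to [q,r] − [p,r] + [p,q]. For instance
  ∂[1,2,3] = [2,3] − [1,3] + [1,2],
  ∂[1,3,4] = [3,4] − [1,4] + [1,3].
This gives a 10×5 integer matrix of rank 5; reducing to Smith normal form yields diagonal entries (1,1,1,1,1).

Now H_k = ker ∂_k / im ∂_{k+1}, so:

  H_0: rank C_0 − rank ∂_1 = 5 − 4 = 1, and the invariant factors of ∂_1 are all 1, so H_0 ≅ Z.

H_0 ≅ Z.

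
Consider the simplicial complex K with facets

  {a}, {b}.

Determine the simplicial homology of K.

H_0 = Z^2.

Fix the vertex order a < b and write every simplex with vertices in increasing order. Then dim K = 0 and the simplices of K are:

  0-simplices (2): a, b

Hence C_0 ≅ Z^2.

From H_k ≅ ker(∂_k) / im(∂_{k+1}) we obtain:

  H_0: rank C_0 − rank ∂_1 = 2 − 0 = 2, and there is no ∂_1, so H_0 = Z^2.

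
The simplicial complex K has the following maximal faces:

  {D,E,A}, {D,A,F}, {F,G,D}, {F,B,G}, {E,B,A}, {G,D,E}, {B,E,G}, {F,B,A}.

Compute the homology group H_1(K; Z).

K has 6 vertices, 12 edges, 8 triangles.
rank ∂_1 = 5, rank ∂_2 = 7 ⇒ b_1 = 12 − 5 − 7 = 0; all invariant factors of ∂_2 are 1 so no torsion. So H_1 = 0.

H_1 ≅ 0.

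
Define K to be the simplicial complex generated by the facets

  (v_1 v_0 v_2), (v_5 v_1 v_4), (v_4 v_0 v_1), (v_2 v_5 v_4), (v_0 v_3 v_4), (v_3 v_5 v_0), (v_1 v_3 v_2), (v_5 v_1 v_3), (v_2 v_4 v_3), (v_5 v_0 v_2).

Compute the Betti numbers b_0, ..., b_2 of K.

Fix the vertex order v_0 < v_1 < v_2 < v_3 < v_4 < v_5 and write every simplex with vertices in increasing order. Then dim K = 2 and the simplices of K are:

  0-simplices (6): [v_0], [v_1], [v_2], [v_3], [v_4], [v_5]
  1-simplices (15): (15 of them)
  2-simplices (10): [v_0,v_1,v_2], [v_0,v_1,v_4], [v_0,v_2,v_5], [v_0,v_3,v_4], [v_0,v_3,v_5], [v_1,v_2,v_3], [v_1,v_3,v_5], [v_1,v_4,v_5], [v_2,v_3,v_4], [v_2,v_4,v_5]

so the chain groups are C_0 ≅ Z^6, C_1 ≅ Z^15, C_2 ≅ Z^10.

∂_1: C_1 → C_0 maps an edge to its endpoints' difference, ∂[p,q] = q − p. For instance
  ∂[v_1,v_4] = [v_4] − [v_1].
The resulting 6×15 matrix has rank 5, and its Smith normal form has invariant factors (1,1,1,1,1).

Boundary ∂_2: C_2 → C_1 sends each 2-simplex [p,q,r] to [q,r] − [p,r] + [p,q]. For instance
  ∂[v_0,v_3,v_4] = [v_3,v_4] − [v_0,v_4] + [v_0,v_3],
  ∂[v_0,v_2,v_5] = [v_2,v_5] − [v_0,v_5] + [v_0,v_2].
This gives a 15×10 integer matrix of rank 10; reducing to Smith normal form yields diagonal entries (1,1,1,1,1,1,1,1,1,2).

Now H_k = ker ∂_k / im ∂_{k+1}, so:

  H_0: rank C_0 − rank ∂_1 = 6 − 5 = 1, and the invariant factors of ∂_1 are all 1, so H_0 = Z.
  H_1: rank ker ∂_1 − rank ∂_2 = (15 − 5) − 10 = 0, and ∂_2 has invariant factor 2 > 1, so H_1 = Z/2Z.
  H_2: rank ker ∂_2 − rank ∂_3 = (10 − 10) − 0 = 0, and there is no ∂_3, so H_2 = 0.

Hence the Betti numbers are b_0 = 1, b_1 = 0, b_2 = 0.

b_0 = 1, b_1 = 0, b_2 = 0.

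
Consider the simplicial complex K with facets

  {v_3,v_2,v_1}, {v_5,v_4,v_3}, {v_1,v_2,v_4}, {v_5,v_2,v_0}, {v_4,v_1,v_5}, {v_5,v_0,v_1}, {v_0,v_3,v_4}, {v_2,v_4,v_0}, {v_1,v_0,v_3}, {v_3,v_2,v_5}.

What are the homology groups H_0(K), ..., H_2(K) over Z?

H_0 = Z,  H_1 = Z_2,  H_2 = 0.

We work with the vertex ordering v_0 < v_1 < v_2 < v_3 < v_4 < v_5. The simplices of K, each written with vertices in increasing order, are:

  0-simplices (6): [v_0], [v_1], [v_2], [v_3], [v_4], [v_5]
  1-simplices (15): (15 of them)
  2-simplices (10): [v_0,v_1,v_3], [v_0,v_1,v_5], [v_0,v_2,v_4], [v_0,v_2,v_5], [v_0,v_3,v_4], [v_1,v_2,v_3], [v_1,v_2,v_4], [v_1,v_4,v_5], [v_2,v_3,v_5], [v_3,v_4,v_5]

so the chain groups are C_0 ≅ Z^6, C_1 ≅ Z^15, C_2 ≅ Z^10.

∂_1: C_1 → C_0 maps an edge to its endpoints' difference, ∂[p,q] = q − p. For instance
  ∂[v_1,v_5] = [v_5] − [v_1].
The 6×15 boundary matrix has rank 5 and Smith normal form diag(1,1,1,1,1).

The boundary map ∂_2: C_2 → C_1 maps a triangle to the signed sum of its edges. For instance
  ∂[v_0,v_2,v_4] = [v_2,v_4] − [v_0,v_4] + [v_0,v_2],
  ∂[v_0,v_3,v_4] = [v_3,v_4] − [v_0,v_4] + [v_0,v_3].
As a 15×10 matrix over Z this has rank 10, with invariant factors (1,1,1,1,1,1,1,1,1,2).

Now H_k = ker ∂_k / im ∂_{k+1}, so:

  H_0: rank C_0 − rank ∂_1 = 6 − 5 = 1, and the invariant factors of ∂_1 are all 1, so H_0 ≅ Z.
  H_1: rank ker ∂_1 − rank ∂_2 = (15 − 5) − 10 = 0, and ∂_2 has invariant factor 2 > 1, so H_1 ≅ Z_2.
  H_2: rank ker ∂_2 − rank ∂_3 = (10 − 10) − 0 = 0, and there is no ∂_3, so H_2 ≅ 0.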